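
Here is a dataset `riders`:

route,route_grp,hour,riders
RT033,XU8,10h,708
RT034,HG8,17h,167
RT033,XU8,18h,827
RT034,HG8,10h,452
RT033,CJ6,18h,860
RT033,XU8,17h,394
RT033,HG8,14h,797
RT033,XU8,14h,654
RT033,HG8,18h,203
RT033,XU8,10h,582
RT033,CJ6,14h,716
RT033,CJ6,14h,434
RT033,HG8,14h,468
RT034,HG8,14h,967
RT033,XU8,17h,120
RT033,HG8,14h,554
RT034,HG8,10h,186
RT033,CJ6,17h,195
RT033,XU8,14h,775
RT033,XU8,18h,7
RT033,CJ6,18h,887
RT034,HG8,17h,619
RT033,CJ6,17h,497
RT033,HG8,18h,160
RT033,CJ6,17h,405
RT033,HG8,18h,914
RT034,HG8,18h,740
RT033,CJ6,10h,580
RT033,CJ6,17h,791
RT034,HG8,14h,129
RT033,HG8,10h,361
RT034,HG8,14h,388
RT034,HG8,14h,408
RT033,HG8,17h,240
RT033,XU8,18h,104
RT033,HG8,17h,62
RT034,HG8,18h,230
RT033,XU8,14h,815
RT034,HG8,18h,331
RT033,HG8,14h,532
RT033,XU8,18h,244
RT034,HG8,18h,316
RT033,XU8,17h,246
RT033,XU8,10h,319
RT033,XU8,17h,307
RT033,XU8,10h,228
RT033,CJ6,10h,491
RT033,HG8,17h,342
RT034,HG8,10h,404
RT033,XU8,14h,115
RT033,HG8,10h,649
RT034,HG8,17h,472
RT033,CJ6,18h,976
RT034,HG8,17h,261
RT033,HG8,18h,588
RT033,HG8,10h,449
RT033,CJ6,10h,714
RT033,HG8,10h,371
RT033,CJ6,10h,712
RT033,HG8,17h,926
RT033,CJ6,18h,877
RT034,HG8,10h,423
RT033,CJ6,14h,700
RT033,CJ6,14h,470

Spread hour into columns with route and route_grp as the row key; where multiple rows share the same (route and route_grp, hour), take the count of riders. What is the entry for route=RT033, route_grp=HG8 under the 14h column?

Rows with route=RT033, route_grp=HG8 and hour=14h: riders values are 797, 468, 554, 532.
4 rows match — count = 4.

4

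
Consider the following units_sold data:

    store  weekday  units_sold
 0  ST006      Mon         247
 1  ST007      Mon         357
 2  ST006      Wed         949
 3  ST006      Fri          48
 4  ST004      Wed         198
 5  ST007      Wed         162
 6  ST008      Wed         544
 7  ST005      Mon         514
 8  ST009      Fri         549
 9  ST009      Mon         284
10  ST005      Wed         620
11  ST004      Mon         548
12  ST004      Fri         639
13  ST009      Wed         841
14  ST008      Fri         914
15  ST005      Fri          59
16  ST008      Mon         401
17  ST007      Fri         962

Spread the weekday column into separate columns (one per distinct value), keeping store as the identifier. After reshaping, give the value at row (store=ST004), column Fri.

Wide layout: rows indexed by store, columns are the 3 distinct weekday values (Mon, Wed, Fri).
Cell (store=ST004, weekday=Fri) draws from the long row where store=ST004 and weekday=Fri, which has units_sold=639.

639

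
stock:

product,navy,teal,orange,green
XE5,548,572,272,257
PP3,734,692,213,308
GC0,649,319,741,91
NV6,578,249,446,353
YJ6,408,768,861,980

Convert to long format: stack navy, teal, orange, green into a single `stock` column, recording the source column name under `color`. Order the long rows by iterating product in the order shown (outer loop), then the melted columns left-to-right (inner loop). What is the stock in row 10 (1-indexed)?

319

20 rows total (5 × 4). Row 10: index ⌊(10-1)/4⌋ = 2 into product → GC0; (10-1) mod 4 = 1 into the melted columns → teal.
So row 10 is (GC0, teal, 319); stock = 319.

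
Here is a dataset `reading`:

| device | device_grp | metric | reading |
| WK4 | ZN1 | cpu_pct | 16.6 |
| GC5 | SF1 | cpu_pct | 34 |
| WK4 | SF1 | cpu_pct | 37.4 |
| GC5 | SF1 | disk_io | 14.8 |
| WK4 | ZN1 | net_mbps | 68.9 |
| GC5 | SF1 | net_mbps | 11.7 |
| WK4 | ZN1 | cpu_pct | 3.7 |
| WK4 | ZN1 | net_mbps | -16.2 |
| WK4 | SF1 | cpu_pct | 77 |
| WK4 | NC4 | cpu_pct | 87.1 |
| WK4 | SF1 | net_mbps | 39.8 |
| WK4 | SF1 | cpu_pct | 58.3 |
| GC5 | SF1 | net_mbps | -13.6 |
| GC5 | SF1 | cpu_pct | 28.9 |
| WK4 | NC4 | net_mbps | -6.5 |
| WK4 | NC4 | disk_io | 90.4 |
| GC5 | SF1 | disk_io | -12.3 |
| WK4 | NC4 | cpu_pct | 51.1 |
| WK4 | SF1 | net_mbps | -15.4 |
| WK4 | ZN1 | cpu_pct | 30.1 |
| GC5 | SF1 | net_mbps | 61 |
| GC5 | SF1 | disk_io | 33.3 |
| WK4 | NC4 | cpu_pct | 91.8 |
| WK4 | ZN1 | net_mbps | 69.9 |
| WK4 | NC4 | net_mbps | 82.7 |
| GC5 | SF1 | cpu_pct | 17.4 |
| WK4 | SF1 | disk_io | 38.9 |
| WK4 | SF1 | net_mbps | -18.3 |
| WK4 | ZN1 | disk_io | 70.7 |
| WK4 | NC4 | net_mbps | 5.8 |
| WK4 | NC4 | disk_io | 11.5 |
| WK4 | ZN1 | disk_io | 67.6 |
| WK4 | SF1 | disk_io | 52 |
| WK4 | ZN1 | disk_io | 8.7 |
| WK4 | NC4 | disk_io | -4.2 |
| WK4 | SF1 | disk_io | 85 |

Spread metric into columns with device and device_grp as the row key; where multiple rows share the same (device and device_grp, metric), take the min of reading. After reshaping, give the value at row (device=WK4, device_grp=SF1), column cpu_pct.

37.4

Rows with device=WK4, device_grp=SF1 and metric=cpu_pct: reading values are 37.4, 77, 58.3.
min(37.4, 77, 58.3) = 37.4.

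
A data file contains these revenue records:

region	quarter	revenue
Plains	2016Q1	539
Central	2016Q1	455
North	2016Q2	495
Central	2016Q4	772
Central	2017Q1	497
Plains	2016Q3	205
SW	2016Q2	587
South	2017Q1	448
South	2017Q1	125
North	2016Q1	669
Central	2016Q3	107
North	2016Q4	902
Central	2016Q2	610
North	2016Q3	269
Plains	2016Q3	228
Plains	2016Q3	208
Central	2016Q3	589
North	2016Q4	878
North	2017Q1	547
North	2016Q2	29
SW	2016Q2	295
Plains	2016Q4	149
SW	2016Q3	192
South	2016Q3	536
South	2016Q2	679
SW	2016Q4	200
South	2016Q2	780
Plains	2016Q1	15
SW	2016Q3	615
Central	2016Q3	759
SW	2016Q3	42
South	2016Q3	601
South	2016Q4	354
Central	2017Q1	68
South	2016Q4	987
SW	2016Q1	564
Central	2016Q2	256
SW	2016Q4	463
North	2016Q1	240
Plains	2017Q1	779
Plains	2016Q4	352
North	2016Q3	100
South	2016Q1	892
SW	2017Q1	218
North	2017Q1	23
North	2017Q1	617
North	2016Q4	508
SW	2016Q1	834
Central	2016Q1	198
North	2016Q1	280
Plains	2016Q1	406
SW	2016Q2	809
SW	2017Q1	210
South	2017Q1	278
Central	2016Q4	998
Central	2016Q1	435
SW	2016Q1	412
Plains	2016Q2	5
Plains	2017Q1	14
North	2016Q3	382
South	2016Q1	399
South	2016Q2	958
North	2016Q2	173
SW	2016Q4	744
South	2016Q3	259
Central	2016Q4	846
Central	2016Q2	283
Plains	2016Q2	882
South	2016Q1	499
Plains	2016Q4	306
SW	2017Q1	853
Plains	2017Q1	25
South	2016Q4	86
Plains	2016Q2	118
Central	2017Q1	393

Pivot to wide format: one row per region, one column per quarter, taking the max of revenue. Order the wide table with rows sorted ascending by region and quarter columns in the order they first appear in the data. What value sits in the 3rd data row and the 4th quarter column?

With rows sorted ascending by region, row 3 is region=Plains. quarter columns in first-appearance order: 2016Q1, 2016Q2, 2016Q4, 2017Q1, 2016Q3; column 4 is 2017Q1.
Long rows with region=Plains, quarter=2017Q1: max(779, 14, 25) = 779.

779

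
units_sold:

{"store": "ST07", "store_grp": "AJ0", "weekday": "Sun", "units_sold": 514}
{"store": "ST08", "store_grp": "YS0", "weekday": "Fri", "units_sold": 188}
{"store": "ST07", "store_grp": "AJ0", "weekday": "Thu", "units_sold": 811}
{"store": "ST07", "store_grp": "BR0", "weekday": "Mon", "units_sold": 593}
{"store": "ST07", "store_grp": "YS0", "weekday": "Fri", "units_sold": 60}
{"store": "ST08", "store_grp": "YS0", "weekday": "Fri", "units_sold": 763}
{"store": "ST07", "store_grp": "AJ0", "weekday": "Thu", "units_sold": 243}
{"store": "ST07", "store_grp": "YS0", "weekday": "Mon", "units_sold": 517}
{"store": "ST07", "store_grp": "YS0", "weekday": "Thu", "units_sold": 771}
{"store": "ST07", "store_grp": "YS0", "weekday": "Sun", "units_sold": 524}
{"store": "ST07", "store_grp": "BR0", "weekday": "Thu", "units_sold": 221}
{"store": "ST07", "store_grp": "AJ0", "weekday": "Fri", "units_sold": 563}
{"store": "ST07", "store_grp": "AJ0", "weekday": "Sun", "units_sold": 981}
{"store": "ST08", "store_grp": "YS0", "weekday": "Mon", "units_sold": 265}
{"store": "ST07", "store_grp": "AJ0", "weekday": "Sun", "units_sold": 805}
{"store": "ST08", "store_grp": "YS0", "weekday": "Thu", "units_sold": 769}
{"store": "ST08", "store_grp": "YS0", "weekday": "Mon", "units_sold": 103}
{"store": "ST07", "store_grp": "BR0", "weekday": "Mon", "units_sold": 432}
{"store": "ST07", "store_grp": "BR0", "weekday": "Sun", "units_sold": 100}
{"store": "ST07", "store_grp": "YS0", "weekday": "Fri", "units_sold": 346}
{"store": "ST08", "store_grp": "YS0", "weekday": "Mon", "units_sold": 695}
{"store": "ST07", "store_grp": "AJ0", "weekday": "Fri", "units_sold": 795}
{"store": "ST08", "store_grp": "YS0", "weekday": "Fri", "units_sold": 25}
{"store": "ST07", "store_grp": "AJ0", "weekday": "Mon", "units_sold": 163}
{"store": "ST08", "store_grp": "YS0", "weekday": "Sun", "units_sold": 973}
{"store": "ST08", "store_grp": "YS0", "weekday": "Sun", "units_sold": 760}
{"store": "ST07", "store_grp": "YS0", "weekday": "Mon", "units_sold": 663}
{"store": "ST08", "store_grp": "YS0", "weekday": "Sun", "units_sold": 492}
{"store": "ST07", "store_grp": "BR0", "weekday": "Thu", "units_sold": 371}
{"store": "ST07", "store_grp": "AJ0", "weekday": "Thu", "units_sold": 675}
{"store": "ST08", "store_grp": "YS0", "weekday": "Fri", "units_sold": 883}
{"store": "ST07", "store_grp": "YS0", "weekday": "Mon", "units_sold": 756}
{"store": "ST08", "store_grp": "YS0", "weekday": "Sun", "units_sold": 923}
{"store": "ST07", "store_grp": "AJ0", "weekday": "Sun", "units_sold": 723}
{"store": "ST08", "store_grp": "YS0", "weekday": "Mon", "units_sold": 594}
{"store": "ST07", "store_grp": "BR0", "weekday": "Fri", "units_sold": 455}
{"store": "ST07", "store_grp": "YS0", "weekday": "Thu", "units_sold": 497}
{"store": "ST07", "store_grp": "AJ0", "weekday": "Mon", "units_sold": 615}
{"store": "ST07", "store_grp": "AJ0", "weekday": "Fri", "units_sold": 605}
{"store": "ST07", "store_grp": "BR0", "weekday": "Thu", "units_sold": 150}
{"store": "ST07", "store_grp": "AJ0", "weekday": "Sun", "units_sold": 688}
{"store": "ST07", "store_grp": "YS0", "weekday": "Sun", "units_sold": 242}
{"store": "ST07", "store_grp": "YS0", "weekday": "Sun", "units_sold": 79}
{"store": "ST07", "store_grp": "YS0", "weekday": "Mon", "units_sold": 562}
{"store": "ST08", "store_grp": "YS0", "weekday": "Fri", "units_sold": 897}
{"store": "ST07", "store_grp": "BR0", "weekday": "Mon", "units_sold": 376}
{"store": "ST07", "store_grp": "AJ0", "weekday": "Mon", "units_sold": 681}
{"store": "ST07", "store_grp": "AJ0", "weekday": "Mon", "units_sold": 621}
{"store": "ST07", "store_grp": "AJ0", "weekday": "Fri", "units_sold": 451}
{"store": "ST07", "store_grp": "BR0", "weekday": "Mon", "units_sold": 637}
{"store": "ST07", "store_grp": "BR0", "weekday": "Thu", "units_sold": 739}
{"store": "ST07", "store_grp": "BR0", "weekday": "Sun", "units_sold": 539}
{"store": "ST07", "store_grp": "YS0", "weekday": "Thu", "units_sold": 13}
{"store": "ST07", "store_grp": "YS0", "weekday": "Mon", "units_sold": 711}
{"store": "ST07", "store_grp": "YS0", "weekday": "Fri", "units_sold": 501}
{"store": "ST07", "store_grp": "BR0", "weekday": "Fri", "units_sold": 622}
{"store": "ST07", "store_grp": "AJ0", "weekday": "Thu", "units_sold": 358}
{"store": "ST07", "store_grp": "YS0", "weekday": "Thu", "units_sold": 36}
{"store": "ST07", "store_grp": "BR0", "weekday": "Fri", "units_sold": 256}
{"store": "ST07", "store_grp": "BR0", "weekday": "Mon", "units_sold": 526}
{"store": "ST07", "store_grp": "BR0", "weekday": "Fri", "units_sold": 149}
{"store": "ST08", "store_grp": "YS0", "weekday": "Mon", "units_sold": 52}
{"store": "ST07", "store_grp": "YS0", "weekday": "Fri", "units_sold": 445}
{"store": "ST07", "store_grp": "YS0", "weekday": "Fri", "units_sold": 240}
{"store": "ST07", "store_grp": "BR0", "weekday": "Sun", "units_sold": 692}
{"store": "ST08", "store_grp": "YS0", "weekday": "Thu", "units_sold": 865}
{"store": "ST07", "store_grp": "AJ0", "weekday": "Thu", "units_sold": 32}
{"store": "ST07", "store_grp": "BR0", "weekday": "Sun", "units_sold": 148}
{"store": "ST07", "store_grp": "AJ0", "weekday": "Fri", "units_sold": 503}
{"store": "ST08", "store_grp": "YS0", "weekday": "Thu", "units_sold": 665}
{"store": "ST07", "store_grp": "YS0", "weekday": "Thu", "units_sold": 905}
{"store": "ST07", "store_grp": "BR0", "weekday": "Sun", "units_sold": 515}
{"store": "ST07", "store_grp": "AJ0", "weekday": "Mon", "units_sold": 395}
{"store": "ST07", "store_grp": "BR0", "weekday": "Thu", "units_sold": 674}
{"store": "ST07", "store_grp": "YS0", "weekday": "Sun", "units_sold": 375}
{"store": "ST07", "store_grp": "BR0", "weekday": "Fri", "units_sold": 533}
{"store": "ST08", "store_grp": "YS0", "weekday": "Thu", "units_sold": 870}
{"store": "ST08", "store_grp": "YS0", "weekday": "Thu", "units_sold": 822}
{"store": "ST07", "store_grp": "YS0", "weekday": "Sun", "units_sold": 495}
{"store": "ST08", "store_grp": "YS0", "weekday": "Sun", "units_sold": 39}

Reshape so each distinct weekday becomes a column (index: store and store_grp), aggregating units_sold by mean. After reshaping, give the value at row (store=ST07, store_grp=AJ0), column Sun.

Rows with store=ST07, store_grp=AJ0 and weekday=Sun: units_sold values are 514, 981, 805, 723, 688.
(514 + 981 + 805 + 723 + 688) / 5 = 742.20.

742.20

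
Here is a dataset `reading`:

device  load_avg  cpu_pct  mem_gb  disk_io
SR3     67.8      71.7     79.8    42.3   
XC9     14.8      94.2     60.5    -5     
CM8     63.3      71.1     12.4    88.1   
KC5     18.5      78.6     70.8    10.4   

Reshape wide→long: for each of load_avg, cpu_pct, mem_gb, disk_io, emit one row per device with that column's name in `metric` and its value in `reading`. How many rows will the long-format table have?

16

4 device values × 4 melted columns = 16 rows.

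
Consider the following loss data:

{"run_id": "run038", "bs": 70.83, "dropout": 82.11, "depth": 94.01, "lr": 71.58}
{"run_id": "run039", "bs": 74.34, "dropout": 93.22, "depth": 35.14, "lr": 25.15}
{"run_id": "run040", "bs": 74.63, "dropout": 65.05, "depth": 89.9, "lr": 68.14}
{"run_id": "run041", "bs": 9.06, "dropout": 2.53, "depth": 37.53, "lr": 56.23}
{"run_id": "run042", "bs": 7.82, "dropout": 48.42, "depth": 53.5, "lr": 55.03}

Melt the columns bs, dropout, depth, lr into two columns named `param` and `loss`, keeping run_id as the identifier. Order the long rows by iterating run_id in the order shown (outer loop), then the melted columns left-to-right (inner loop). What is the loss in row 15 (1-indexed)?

20 rows total (5 × 4). Row 15: index ⌊(15-1)/4⌋ = 3 into run_id → run041; (15-1) mod 4 = 2 into the melted columns → depth.
So row 15 is (run041, depth, 37.53); loss = 37.53.

37.53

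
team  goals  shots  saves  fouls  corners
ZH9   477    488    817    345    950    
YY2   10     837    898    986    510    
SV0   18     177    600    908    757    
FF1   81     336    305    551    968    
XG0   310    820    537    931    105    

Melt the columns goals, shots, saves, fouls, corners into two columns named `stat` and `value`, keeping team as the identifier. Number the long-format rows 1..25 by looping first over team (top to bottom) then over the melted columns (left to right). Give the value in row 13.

25 rows total (5 × 5). Row 13: index ⌊(13-1)/5⌋ = 2 into team → SV0; (13-1) mod 5 = 2 into the melted columns → saves.
So row 13 is (SV0, saves, 600); value = 600.

600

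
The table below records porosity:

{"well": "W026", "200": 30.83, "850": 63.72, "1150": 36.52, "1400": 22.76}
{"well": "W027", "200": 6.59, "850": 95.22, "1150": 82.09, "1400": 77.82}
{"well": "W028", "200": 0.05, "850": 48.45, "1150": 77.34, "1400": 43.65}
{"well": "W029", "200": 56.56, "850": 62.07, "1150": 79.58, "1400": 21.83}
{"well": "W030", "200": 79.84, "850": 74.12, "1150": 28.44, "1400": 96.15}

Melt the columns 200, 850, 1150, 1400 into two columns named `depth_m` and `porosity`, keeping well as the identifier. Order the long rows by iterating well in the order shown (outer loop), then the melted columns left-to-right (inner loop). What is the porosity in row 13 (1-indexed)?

20 rows total (5 × 4). Row 13: index ⌊(13-1)/4⌋ = 3 into well → W029; (13-1) mod 4 = 0 into the melted columns → 200.
So row 13 is (W029, 200, 56.56); porosity = 56.56.

56.56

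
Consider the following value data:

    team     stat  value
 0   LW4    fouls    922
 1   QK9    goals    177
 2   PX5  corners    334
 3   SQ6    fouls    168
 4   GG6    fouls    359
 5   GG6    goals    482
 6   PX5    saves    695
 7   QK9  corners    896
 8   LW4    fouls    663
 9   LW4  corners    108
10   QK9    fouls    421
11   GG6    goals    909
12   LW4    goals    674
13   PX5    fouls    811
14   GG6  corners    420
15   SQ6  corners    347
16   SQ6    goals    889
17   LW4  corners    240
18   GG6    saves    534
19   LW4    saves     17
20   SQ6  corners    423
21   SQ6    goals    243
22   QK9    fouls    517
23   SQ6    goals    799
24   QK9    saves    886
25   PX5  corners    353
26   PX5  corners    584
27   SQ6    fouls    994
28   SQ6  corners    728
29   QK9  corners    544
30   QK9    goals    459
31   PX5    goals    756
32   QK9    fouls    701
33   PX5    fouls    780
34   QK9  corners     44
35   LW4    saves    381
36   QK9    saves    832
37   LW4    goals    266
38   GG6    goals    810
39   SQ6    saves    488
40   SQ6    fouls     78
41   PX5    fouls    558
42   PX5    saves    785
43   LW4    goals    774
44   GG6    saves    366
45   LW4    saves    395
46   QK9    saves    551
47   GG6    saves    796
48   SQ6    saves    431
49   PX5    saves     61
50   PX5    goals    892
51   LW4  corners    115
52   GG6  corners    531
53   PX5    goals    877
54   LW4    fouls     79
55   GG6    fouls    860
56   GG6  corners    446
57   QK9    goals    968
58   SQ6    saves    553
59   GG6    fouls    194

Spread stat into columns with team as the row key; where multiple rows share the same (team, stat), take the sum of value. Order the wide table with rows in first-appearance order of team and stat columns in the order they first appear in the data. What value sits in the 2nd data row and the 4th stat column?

2269

With rows in first-appearance order of team, row 2 is team=QK9. stat columns in first-appearance order: fouls, goals, corners, saves; column 4 is saves.
Long rows with team=QK9, stat=saves: 886 + 832 + 551 = 2269.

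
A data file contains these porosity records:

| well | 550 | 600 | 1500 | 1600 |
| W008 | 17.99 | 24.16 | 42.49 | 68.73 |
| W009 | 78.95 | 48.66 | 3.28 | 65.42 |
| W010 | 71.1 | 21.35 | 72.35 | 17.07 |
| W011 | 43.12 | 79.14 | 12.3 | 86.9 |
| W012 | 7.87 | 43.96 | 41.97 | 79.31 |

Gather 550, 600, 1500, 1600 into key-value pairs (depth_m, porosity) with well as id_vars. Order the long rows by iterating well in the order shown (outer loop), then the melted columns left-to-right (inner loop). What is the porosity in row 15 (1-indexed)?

12.3

20 rows total (5 × 4). Row 15: index ⌊(15-1)/4⌋ = 3 into well → W011; (15-1) mod 4 = 2 into the melted columns → 1500.
So row 15 is (W011, 1500, 12.3); porosity = 12.3.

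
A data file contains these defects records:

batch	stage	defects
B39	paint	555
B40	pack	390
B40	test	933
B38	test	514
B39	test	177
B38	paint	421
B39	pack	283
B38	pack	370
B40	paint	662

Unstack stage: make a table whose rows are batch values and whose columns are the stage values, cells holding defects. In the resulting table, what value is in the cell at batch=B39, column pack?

Wide layout: rows indexed by batch, columns are the 3 distinct stage values (paint, pack, test).
Cell (batch=B39, stage=pack) draws from the long row where batch=B39 and stage=pack, which has defects=283.

283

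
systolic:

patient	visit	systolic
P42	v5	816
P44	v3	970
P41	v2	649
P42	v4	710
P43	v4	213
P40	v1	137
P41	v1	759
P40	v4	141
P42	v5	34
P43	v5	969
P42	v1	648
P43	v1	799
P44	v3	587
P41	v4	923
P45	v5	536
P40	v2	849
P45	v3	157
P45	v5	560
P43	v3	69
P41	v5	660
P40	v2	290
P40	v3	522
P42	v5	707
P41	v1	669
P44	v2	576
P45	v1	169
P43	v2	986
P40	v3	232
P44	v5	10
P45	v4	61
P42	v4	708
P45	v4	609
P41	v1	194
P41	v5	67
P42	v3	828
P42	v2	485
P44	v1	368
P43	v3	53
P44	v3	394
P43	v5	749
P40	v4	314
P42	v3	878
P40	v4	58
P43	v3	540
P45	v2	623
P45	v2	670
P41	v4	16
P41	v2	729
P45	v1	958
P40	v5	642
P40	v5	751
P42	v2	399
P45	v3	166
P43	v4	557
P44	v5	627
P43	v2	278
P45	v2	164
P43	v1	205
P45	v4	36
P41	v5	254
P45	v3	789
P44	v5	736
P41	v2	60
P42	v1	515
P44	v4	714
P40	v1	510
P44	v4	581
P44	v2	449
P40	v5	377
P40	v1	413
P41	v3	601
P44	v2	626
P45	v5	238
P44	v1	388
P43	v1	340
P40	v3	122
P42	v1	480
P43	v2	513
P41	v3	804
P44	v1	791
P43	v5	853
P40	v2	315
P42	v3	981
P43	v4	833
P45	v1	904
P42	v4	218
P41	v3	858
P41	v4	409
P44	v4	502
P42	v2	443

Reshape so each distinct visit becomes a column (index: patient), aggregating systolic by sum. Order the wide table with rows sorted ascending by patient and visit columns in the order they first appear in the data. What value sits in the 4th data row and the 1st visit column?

2571

With rows sorted ascending by patient, row 4 is patient=P43. visit columns in first-appearance order: v5, v3, v2, v4, v1; column 1 is v5.
Long rows with patient=P43, visit=v5: 969 + 749 + 853 = 2571.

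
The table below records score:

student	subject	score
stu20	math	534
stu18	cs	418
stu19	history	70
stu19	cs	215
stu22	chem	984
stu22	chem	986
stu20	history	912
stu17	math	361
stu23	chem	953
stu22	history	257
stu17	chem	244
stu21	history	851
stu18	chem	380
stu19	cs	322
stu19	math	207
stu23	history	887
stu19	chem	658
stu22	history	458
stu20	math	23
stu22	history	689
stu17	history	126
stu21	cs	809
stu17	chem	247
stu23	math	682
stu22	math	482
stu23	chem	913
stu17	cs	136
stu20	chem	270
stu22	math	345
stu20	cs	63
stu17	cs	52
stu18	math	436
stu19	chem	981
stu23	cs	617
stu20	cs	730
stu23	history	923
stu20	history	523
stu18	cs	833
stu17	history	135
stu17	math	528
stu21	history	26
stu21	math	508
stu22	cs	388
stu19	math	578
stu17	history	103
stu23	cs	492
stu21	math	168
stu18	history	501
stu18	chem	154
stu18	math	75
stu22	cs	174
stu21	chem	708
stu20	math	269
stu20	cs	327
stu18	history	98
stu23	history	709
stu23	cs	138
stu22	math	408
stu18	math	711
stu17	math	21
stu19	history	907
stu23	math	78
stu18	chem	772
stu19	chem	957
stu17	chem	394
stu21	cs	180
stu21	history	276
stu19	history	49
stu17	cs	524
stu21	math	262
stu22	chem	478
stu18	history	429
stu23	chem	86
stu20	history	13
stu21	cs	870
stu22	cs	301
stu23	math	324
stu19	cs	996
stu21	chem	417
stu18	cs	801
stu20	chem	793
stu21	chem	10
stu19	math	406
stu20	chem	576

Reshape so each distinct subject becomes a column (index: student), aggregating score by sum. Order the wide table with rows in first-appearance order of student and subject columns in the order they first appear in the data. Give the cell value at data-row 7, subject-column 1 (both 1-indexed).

938

With rows in first-appearance order of student, row 7 is student=stu21. subject columns in first-appearance order: math, cs, history, chem; column 1 is math.
Long rows with student=stu21, subject=math: 508 + 168 + 262 = 938.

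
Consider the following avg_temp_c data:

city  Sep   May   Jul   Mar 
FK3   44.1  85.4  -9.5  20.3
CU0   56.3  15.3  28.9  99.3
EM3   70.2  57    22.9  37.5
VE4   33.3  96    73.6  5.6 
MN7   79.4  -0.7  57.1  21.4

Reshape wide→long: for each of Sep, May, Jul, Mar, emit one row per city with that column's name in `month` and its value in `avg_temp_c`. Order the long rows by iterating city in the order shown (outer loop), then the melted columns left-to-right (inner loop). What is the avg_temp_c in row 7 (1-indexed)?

20 rows total (5 × 4). Row 7: index ⌊(7-1)/4⌋ = 1 into city → CU0; (7-1) mod 4 = 2 into the melted columns → Jul.
So row 7 is (CU0, Jul, 28.9); avg_temp_c = 28.9.

28.9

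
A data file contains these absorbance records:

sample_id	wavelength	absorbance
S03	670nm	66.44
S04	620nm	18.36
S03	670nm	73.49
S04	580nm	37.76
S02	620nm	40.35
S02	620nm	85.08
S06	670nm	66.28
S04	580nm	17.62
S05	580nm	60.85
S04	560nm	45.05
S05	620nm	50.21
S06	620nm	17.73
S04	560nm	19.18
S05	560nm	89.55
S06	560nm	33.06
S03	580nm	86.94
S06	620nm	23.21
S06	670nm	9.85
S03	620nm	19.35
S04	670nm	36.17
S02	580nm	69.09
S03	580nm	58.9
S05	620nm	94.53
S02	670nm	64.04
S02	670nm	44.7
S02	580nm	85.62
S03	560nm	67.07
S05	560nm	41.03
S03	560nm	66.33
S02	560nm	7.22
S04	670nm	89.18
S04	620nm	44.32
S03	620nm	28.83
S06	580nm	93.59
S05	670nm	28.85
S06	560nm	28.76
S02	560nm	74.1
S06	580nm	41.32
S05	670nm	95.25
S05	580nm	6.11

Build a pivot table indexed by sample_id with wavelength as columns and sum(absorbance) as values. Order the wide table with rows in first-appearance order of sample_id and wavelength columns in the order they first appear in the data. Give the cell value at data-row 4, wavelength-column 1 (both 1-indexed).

76.13

With rows in first-appearance order of sample_id, row 4 is sample_id=S06. wavelength columns in first-appearance order: 670nm, 620nm, 580nm, 560nm; column 1 is 670nm.
Long rows with sample_id=S06, wavelength=670nm: 66.28 + 9.85 = 76.13.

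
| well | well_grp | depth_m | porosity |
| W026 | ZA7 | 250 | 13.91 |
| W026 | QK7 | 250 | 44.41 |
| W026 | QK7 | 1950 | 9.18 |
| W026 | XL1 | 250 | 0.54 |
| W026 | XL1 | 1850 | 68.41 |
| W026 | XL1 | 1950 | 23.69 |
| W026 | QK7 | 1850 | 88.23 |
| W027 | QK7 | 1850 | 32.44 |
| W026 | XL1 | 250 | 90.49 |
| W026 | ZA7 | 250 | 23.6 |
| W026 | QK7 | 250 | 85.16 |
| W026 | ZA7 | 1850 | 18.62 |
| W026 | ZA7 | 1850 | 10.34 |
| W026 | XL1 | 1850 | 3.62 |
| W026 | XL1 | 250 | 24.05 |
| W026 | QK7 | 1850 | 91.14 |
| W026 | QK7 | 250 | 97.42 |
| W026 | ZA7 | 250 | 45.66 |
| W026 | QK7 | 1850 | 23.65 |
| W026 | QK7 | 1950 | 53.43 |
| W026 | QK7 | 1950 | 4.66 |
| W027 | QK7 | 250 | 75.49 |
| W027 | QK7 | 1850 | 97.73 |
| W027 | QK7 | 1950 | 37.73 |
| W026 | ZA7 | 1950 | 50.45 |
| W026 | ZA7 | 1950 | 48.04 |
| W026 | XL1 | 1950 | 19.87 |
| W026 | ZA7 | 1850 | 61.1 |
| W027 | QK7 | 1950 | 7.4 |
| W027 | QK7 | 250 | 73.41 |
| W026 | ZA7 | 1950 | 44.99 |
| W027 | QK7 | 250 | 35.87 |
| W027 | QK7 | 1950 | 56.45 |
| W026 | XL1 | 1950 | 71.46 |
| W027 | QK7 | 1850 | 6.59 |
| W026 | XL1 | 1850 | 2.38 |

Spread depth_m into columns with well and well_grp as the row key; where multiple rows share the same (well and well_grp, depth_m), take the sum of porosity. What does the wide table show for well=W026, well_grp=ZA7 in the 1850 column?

90.06

Rows with well=W026, well_grp=ZA7 and depth_m=1850: porosity values are 18.62, 10.34, 61.1.
18.62 + 10.34 + 61.1 = 90.06.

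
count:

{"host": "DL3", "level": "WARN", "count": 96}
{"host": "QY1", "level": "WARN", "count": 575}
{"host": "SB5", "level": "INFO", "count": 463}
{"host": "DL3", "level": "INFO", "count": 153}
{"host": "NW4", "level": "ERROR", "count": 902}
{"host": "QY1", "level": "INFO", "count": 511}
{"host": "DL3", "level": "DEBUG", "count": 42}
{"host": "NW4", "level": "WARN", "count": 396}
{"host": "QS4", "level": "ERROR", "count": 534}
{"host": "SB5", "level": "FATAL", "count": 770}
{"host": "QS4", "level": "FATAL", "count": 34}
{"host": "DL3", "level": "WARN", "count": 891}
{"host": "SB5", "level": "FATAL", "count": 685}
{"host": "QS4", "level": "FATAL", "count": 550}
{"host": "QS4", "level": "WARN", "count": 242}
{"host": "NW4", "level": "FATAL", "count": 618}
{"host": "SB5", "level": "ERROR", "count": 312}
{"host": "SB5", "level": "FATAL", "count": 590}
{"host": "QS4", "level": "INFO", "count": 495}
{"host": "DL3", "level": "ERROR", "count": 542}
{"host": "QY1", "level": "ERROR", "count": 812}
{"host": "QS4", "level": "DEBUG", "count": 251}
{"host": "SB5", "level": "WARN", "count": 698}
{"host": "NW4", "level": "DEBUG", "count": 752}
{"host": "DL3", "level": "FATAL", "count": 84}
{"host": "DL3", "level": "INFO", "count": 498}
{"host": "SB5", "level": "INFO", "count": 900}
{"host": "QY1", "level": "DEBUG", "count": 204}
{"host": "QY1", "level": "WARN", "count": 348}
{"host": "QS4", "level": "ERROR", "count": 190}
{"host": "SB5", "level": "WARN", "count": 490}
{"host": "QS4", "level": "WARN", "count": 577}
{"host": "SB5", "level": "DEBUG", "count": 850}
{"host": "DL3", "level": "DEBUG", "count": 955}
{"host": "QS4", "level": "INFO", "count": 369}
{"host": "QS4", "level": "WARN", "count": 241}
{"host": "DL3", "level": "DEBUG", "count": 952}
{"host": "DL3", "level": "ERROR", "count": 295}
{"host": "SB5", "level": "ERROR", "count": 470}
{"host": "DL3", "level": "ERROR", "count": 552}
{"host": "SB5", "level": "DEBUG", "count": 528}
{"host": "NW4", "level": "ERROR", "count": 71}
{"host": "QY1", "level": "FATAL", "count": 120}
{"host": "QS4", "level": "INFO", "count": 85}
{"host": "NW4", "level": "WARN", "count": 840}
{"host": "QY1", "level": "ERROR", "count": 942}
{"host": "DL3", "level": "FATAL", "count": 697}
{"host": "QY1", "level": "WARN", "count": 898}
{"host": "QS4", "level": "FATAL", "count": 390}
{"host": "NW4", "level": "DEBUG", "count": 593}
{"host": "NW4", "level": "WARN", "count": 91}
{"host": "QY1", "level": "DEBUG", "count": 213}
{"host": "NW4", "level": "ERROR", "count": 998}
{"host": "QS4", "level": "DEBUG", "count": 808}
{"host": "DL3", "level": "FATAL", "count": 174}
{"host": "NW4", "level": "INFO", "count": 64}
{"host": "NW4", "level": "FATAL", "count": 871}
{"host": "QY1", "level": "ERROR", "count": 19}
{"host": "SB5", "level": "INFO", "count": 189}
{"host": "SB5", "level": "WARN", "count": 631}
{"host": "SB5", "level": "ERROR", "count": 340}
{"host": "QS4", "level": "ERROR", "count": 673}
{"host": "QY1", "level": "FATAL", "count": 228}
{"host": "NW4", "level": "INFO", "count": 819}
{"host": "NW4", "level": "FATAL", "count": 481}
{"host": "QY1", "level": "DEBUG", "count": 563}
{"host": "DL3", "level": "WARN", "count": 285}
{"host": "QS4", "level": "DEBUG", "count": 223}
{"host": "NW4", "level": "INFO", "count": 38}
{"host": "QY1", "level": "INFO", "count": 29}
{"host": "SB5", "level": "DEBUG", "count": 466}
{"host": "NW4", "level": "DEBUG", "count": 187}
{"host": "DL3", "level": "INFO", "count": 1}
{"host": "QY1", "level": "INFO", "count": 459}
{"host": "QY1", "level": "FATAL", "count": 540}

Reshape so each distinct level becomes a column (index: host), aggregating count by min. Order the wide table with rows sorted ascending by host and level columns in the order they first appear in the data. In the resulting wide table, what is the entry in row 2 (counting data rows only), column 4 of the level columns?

187

With rows sorted ascending by host, row 2 is host=NW4. level columns in first-appearance order: WARN, INFO, ERROR, DEBUG, FATAL; column 4 is DEBUG.
Long rows with host=NW4, level=DEBUG: min(752, 593, 187) = 187.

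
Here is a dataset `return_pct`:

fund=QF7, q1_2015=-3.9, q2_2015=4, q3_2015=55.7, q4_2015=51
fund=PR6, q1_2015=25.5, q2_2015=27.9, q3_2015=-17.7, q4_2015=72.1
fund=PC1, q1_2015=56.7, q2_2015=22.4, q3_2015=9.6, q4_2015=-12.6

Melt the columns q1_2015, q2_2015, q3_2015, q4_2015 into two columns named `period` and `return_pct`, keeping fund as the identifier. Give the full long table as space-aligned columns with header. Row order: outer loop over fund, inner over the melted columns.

Each (fund, column) pair becomes one row: 3 × 4 = 12 rows.
For example, (QF7, q1_2015) → return_pct=-3.9.

fund  period   return_pct
QF7   q1_2015  -3.9      
QF7   q2_2015  4         
QF7   q3_2015  55.7      
QF7   q4_2015  51        
PR6   q1_2015  25.5      
PR6   q2_2015  27.9      
PR6   q3_2015  -17.7     
PR6   q4_2015  72.1      
PC1   q1_2015  56.7      
PC1   q2_2015  22.4      
PC1   q3_2015  9.6       
PC1   q4_2015  -12.6     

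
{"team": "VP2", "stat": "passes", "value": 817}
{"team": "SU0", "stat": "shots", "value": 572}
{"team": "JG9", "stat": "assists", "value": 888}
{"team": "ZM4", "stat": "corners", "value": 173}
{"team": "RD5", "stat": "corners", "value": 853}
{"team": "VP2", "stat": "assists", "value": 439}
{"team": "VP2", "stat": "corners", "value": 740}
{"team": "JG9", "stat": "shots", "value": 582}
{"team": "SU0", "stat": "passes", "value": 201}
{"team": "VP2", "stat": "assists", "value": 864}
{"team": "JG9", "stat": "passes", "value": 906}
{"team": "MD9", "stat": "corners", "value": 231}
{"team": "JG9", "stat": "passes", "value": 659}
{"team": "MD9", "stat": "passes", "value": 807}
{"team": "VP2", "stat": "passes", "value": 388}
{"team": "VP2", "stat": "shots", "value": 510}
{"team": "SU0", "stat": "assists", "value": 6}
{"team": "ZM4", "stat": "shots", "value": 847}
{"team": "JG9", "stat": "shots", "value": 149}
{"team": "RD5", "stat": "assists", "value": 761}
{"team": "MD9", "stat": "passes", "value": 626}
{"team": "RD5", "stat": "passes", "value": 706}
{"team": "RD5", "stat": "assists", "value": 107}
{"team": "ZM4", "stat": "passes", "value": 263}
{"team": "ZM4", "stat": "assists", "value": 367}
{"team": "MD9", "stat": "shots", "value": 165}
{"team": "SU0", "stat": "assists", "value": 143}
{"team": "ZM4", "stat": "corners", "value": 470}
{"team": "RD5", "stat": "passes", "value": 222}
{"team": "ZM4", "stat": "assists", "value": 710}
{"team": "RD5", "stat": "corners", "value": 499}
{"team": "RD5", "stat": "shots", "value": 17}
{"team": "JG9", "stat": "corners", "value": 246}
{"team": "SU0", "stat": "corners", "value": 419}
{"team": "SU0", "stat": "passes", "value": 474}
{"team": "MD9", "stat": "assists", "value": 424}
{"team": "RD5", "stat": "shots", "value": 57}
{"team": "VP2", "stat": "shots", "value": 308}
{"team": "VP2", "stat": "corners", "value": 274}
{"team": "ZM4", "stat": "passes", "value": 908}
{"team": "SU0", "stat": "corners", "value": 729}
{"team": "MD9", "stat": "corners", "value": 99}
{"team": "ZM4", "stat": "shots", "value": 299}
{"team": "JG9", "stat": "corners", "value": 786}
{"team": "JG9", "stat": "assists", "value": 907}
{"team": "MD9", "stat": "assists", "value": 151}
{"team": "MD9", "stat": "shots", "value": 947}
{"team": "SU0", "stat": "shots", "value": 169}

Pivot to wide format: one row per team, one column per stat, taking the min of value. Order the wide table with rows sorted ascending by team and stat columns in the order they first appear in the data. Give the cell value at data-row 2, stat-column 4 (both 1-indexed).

99

With rows sorted ascending by team, row 2 is team=MD9. stat columns in first-appearance order: passes, shots, assists, corners; column 4 is corners.
Long rows with team=MD9, stat=corners: min(231, 99) = 99.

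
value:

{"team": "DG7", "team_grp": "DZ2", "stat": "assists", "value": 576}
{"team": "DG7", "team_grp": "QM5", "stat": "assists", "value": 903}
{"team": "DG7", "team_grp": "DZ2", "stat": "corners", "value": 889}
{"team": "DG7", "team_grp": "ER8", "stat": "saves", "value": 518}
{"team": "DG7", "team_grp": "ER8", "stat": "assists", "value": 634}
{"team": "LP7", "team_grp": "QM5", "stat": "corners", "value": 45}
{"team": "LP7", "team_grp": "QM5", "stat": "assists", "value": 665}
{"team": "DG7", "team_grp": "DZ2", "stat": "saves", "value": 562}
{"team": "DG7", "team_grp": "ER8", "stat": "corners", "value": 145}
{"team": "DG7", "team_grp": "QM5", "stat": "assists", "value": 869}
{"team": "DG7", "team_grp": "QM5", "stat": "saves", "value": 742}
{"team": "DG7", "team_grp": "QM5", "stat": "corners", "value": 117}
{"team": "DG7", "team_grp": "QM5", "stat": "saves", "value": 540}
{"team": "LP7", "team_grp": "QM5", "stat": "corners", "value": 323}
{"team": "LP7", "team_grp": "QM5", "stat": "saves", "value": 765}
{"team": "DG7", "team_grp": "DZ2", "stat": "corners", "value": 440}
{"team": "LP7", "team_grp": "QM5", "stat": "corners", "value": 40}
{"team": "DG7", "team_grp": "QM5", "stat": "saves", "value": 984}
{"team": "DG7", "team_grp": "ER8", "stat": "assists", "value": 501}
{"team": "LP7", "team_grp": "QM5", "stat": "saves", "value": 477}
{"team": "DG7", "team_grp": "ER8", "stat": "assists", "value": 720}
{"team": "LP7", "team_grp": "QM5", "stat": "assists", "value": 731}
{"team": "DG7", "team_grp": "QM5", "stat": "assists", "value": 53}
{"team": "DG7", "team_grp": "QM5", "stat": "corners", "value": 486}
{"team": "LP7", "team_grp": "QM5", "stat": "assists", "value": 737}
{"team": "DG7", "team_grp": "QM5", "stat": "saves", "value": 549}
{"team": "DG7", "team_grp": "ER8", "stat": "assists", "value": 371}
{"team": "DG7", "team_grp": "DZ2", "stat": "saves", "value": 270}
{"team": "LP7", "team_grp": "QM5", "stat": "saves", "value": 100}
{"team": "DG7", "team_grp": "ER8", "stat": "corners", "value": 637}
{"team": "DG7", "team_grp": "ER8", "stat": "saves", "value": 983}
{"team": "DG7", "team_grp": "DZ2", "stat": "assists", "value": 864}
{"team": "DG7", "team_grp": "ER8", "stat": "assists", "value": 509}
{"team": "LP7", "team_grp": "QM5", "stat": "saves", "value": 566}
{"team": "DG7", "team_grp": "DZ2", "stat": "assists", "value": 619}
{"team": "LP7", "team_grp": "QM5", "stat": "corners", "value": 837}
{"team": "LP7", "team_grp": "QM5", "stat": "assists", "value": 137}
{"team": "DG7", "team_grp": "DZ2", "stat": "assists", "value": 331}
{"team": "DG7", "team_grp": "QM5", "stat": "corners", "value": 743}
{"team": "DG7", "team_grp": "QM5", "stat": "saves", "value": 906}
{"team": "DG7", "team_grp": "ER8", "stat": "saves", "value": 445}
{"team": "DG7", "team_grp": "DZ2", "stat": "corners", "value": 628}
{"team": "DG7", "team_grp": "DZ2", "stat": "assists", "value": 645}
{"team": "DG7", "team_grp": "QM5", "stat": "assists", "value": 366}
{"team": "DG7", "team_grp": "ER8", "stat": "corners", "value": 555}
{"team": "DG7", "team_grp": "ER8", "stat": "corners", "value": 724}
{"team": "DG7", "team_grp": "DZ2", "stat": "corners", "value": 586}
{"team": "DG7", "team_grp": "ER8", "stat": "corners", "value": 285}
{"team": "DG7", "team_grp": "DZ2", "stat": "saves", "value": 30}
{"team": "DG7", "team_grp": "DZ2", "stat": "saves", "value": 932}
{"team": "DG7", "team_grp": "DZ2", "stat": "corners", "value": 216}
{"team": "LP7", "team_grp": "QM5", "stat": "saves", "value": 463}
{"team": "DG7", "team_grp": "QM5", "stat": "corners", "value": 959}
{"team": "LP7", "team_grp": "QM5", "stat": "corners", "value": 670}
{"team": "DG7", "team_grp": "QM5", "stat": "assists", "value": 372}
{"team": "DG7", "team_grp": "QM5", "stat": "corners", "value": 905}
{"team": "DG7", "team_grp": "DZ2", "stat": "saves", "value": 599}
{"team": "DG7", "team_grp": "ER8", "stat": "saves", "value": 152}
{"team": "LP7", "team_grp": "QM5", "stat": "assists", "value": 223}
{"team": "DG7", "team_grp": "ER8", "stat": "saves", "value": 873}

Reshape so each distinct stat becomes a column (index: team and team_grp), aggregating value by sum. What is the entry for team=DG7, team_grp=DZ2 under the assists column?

3035

Rows with team=DG7, team_grp=DZ2 and stat=assists: value values are 576, 864, 619, 331, 645.
576 + 864 + 619 + 331 + 645 = 3035.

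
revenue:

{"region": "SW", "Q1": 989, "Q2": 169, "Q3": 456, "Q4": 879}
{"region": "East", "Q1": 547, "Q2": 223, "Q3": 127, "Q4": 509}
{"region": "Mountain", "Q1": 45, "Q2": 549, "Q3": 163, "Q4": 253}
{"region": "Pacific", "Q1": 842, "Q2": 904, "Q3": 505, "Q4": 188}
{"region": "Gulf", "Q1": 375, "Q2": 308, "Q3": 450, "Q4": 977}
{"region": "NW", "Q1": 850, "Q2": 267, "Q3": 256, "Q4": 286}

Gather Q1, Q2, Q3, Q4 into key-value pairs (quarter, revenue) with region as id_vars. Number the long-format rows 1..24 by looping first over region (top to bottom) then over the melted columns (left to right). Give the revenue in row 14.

904

24 rows total (6 × 4). Row 14: index ⌊(14-1)/4⌋ = 3 into region → Pacific; (14-1) mod 4 = 1 into the melted columns → Q2.
So row 14 is (Pacific, Q2, 904); revenue = 904.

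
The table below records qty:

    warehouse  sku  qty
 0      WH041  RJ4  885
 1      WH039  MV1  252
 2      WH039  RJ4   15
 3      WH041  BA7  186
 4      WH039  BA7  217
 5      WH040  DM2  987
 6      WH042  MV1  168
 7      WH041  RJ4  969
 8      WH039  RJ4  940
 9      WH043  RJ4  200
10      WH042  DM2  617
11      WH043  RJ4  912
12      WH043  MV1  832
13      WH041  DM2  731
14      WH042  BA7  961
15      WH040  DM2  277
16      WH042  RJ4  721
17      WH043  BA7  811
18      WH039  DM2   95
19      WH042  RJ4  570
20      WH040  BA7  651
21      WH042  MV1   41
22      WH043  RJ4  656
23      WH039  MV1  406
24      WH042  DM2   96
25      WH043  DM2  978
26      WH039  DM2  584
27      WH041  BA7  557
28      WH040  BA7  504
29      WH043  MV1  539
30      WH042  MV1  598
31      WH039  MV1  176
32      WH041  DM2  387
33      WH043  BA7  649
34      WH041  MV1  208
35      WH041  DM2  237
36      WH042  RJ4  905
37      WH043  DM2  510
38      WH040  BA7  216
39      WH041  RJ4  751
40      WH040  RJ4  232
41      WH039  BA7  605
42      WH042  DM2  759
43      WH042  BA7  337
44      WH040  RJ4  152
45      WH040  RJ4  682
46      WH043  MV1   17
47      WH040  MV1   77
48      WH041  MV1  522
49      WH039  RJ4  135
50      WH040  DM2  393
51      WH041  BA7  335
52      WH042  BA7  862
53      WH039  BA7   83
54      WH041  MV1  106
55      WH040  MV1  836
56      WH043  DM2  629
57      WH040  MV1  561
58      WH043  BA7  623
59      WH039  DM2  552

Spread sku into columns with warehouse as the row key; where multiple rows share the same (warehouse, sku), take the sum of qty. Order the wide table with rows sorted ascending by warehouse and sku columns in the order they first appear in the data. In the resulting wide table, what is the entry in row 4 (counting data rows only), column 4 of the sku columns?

1472

With rows sorted ascending by warehouse, row 4 is warehouse=WH042. sku columns in first-appearance order: RJ4, MV1, BA7, DM2; column 4 is DM2.
Long rows with warehouse=WH042, sku=DM2: 617 + 96 + 759 = 1472.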